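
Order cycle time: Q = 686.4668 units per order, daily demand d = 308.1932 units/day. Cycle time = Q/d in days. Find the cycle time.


Cycle = 686.4668 / 308.1932 = 2.2274

2.2274 days


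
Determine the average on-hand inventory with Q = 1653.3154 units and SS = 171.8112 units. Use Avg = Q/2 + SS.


Q/2 = 826.6577
Avg = 826.6577 + 171.8112 = 998.4689

998.4689 units


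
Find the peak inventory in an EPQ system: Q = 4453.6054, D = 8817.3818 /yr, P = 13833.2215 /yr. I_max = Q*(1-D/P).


D/P = 0.6374
1 - D/P = 0.3626
I_max = 4453.6054 * 0.3626 = 1614.8495

1614.8495 units


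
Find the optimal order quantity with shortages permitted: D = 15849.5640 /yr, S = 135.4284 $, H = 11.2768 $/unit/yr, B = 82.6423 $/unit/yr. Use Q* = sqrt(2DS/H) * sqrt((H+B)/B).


sqrt(2DS/H) = 617.0006
sqrt((H+B)/B) = 1.0660
Q* = 617.0006 * 1.0660 = 657.7508

657.7508 units


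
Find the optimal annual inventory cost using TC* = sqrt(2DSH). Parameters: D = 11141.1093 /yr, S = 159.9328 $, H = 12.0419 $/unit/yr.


2*D*S*H = 42913208.5848
TC* = sqrt(42913208.5848) = 6550.8174

6550.8174 $/yr


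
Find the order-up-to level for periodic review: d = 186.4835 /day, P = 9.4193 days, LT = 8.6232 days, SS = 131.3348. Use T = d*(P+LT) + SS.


P + LT = 18.0425
d*(P+LT) = 186.4835 * 18.0425 = 3364.6285
T = 3364.6285 + 131.3348 = 3495.9633

3495.9633 units


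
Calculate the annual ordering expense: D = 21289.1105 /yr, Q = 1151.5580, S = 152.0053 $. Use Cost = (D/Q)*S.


Number of orders = D/Q = 18.4872
Cost = 18.4872 * 152.0053 = 2810.1560

2810.1560 $/yr


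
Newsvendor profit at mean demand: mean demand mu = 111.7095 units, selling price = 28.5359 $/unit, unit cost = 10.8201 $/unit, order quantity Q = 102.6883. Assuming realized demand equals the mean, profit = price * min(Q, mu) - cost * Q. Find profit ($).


Sales at mu = min(102.6883, 111.7095) = 102.6883
Revenue = 28.5359 * 102.6883 = 2930.3031
Total cost = 10.8201 * 102.6883 = 1111.0977
Profit = 2930.3031 - 1111.0977 = 1819.2054

1819.2054 $


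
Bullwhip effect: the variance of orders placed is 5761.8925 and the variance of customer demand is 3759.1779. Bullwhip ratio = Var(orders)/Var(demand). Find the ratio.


BW = 5761.8925 / 3759.1779 = 1.5328

1.5328


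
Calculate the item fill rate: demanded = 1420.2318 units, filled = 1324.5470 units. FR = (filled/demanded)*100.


FR = 1324.5470 / 1420.2318 * 100 = 93.2627

93.2627%


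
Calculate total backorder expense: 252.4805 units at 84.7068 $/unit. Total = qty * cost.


Total = 252.4805 * 84.7068 = 21386.8152

21386.8152 $


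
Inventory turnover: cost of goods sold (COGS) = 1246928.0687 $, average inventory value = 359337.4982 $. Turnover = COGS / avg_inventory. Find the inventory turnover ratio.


Turnover = 1246928.0687 / 359337.4982 = 3.4701

3.4701


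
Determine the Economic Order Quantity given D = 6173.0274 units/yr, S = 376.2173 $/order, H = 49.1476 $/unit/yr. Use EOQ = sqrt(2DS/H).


2*D*S = 2 * 6173.0274 * 376.2173 = 4644799.4025
2*D*S/H = 94507.1459
EOQ = sqrt(94507.1459) = 307.4201

307.4201 units


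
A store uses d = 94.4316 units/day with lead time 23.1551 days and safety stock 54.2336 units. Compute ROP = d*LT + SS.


d*LT = 94.4316 * 23.1551 = 2186.5731
ROP = 2186.5731 + 54.2336 = 2240.8067

2240.8067 units


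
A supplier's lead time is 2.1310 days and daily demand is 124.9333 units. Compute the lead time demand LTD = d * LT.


LTD = 124.9333 * 2.1310 = 266.2329

266.2329 units


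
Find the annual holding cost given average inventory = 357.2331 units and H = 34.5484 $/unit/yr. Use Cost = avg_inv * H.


Cost = 357.2331 * 34.5484 = 12341.8320

12341.8320 $/yr


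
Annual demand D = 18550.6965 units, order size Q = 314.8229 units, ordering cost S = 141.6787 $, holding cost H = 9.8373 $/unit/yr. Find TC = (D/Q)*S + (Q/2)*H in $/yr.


Ordering cost = D*S/Q = 8348.3081
Holding cost = Q*H/2 = 1548.5037
TC = 8348.3081 + 1548.5037 = 9896.8118

9896.8118 $/yr


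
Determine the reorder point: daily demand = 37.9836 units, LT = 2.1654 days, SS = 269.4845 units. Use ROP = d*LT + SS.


d*LT = 37.9836 * 2.1654 = 82.2497
ROP = 82.2497 + 269.4845 = 351.7342

351.7342 units


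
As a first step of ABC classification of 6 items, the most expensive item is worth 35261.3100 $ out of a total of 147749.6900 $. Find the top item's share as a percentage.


Top item = 35261.3100
Total = 147749.6900
Percentage = 35261.3100 / 147749.6900 * 100 = 23.8656

23.8656%


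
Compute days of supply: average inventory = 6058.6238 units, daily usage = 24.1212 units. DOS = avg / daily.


DOS = 6058.6238 / 24.1212 = 251.1742

251.1742 days


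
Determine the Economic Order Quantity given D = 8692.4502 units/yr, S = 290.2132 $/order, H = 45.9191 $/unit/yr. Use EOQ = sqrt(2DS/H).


2*D*S = 2 * 8692.4502 * 290.2132 = 5045327.5768
2*D*S/H = 109874.2697
EOQ = sqrt(109874.2697) = 331.4729

331.4729 units


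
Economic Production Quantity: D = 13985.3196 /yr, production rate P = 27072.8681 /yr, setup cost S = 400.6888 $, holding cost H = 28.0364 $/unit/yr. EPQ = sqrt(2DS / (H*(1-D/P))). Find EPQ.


1 - D/P = 1 - 0.5166 = 0.4834
H*(1-D/P) = 13.5533
2DS = 11207521.8563
EPQ = sqrt(826919.6464) = 909.3512

909.3512 units


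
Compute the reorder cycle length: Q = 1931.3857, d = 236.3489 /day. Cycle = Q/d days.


Cycle = 1931.3857 / 236.3489 = 8.1718

8.1718 days


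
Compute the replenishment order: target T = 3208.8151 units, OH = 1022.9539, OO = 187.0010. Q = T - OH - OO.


Inventory position = OH + OO = 1022.9539 + 187.0010 = 1209.9549
Q = 3208.8151 - 1209.9549 = 1998.8602

1998.8602 units


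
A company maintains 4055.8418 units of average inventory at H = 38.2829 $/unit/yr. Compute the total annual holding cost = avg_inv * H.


Cost = 4055.8418 * 38.2829 = 155269.3860

155269.3860 $/yr


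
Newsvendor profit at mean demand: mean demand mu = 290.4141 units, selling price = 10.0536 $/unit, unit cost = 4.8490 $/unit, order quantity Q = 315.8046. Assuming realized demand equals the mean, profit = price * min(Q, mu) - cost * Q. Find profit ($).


Sales at mu = min(315.8046, 290.4141) = 290.4141
Revenue = 10.0536 * 290.4141 = 2919.7072
Total cost = 4.8490 * 315.8046 = 1531.3365
Profit = 2919.7072 - 1531.3365 = 1388.3707

1388.3707 $


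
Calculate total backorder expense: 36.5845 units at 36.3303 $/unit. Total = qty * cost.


Total = 36.5845 * 36.3303 = 1329.1259

1329.1259 $


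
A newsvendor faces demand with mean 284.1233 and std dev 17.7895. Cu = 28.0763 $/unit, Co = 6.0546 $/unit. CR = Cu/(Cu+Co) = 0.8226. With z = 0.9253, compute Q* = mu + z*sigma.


CR = Cu/(Cu+Co) = 28.0763/(28.0763+6.0546) = 0.8226
z = 0.9253
Q* = 284.1233 + 0.9253 * 17.7895 = 300.5839

300.5839 units


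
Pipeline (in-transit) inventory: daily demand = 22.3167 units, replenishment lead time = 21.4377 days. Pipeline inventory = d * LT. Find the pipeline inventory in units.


Pipeline = 22.3167 * 21.4377 = 478.4187

478.4187 units


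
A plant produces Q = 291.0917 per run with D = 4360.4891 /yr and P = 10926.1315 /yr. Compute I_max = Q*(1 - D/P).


D/P = 0.3991
1 - D/P = 0.6009
I_max = 291.0917 * 0.6009 = 174.9205

174.9205 units


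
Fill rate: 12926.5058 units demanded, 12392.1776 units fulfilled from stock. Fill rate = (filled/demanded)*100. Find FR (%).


FR = 12392.1776 / 12926.5058 * 100 = 95.8664

95.8664%


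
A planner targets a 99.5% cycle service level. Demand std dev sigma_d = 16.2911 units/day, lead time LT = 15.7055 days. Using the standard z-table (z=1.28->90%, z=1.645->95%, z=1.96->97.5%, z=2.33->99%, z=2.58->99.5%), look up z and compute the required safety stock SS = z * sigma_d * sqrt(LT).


From the table, SL = 99.5% corresponds to z = 2.58
sqrt(LT) = sqrt(15.7055) = 3.9630
SS = 2.58 * 16.2911 * 3.9630 = 166.5697

166.5697 units


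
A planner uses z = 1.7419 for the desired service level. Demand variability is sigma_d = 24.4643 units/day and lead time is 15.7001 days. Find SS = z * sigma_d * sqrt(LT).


sqrt(LT) = sqrt(15.7001) = 3.9623
SS = 1.7419 * 24.4643 * 3.9623 = 168.8524

168.8524 units


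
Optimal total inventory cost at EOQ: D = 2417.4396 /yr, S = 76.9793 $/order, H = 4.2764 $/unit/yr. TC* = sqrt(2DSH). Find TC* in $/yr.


2*D*S*H = 1591614.5700
TC* = sqrt(1591614.5700) = 1261.5921

1261.5921 $/yr


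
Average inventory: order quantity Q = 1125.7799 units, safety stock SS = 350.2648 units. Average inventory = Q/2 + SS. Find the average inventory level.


Q/2 = 562.8899
Avg = 562.8899 + 350.2648 = 913.1547

913.1547 units


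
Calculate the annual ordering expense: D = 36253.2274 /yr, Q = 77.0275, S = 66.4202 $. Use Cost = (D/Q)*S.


Number of orders = D/Q = 470.6530
Cost = 470.6530 * 66.4202 = 31260.8694

31260.8694 $/yr


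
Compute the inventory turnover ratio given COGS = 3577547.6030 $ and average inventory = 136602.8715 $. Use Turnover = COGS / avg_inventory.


Turnover = 3577547.6030 / 136602.8715 = 26.1894

26.1894


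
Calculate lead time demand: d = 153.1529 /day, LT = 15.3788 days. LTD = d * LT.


LTD = 153.1529 * 15.3788 = 2355.3078

2355.3078 units


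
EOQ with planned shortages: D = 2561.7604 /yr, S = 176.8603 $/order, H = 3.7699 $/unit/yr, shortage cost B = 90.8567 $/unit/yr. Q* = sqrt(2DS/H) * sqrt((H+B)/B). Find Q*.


sqrt(2DS/H) = 490.2691
sqrt((H+B)/B) = 1.0205
Q* = 490.2691 * 1.0205 = 500.3370

500.3370 units


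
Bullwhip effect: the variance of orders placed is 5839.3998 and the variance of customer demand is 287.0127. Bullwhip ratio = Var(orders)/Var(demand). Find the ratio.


BW = 5839.3998 / 287.0127 = 20.3454

20.3454


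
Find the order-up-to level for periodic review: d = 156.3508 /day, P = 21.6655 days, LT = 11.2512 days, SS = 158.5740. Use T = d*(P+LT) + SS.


P + LT = 32.9167
d*(P+LT) = 156.3508 * 32.9167 = 5146.5524
T = 5146.5524 + 158.5740 = 5305.1264

5305.1264 units


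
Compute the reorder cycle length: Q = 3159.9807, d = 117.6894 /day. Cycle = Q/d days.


Cycle = 3159.9807 / 117.6894 = 26.8502

26.8502 days


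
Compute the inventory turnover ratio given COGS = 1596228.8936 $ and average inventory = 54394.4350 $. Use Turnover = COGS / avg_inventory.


Turnover = 1596228.8936 / 54394.4350 = 29.3454

29.3454


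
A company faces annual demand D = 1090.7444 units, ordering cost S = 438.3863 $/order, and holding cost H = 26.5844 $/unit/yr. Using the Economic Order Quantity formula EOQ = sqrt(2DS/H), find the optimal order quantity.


2*D*S = 2 * 1090.7444 * 438.3863 = 956334.8035
2*D*S/H = 35973.5335
EOQ = sqrt(35973.5335) = 189.6669

189.6669 units


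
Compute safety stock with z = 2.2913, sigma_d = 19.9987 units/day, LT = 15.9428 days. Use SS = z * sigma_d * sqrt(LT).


sqrt(LT) = sqrt(15.9428) = 3.9928
SS = 2.2913 * 19.9987 * 3.9928 = 182.9642

182.9642 units


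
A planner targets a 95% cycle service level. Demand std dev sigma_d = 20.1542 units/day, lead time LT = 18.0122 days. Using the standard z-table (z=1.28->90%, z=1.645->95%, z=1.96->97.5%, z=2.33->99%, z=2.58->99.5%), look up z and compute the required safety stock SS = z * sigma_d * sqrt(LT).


From the table, SL = 95% corresponds to z = 1.645
sqrt(LT) = sqrt(18.0122) = 4.2441
SS = 1.645 * 20.1542 * 4.2441 = 140.7067

140.7067 units


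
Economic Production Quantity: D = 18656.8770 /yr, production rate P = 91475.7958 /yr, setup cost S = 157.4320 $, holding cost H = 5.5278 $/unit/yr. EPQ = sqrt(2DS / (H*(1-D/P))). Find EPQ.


1 - D/P = 1 - 0.2040 = 0.7960
H*(1-D/P) = 4.4004
2DS = 5874378.9197
EPQ = sqrt(1334970.3044) = 1155.4092

1155.4092 units


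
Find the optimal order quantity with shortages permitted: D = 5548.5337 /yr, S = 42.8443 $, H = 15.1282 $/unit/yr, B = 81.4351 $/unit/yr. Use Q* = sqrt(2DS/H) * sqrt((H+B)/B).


sqrt(2DS/H) = 177.2789
sqrt((H+B)/B) = 1.0889
Q* = 177.2789 * 1.0889 = 193.0444

193.0444 units


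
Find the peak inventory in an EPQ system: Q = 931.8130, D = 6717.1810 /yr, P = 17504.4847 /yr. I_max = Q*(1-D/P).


D/P = 0.3837
1 - D/P = 0.6163
I_max = 931.8130 * 0.6163 = 574.2385

574.2385 units


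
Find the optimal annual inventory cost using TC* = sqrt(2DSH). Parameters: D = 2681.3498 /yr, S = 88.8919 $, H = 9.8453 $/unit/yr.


2*D*S*H = 4693259.9896
TC* = sqrt(4693259.9896) = 2166.3933

2166.3933 $/yr


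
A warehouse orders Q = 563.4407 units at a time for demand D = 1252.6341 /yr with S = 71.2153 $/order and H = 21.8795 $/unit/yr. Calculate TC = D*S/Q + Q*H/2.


Ordering cost = D*S/Q = 158.3249
Holding cost = Q*H/2 = 6163.9004
TC = 158.3249 + 6163.9004 = 6322.2253

6322.2253 $/yr


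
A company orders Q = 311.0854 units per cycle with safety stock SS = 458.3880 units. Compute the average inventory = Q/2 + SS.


Q/2 = 155.5427
Avg = 155.5427 + 458.3880 = 613.9307

613.9307 units


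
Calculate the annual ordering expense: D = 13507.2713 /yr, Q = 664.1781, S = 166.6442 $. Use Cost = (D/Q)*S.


Number of orders = D/Q = 20.3368
Cost = 20.3368 * 166.6442 = 3389.0133

3389.0133 $/yr


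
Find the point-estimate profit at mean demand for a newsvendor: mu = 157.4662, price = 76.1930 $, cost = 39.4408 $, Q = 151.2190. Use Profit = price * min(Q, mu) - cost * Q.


Sales at mu = min(151.2190, 157.4662) = 151.2190
Revenue = 76.1930 * 151.2190 = 11521.8293
Total cost = 39.4408 * 151.2190 = 5964.1983
Profit = 11521.8293 - 5964.1983 = 5557.6309

5557.6309 $


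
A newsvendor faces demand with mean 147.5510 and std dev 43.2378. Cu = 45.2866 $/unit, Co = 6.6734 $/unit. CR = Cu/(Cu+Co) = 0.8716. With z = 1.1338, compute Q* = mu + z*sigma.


CR = Cu/(Cu+Co) = 45.2866/(45.2866+6.6734) = 0.8716
z = 1.1338
Q* = 147.5510 + 1.1338 * 43.2378 = 196.5740

196.5740 units


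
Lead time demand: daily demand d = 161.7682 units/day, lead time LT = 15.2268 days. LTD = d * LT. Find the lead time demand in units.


LTD = 161.7682 * 15.2268 = 2463.2120

2463.2120 units


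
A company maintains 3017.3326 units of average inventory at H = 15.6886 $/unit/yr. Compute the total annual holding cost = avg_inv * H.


Cost = 3017.3326 * 15.6886 = 47337.7242

47337.7242 $/yr


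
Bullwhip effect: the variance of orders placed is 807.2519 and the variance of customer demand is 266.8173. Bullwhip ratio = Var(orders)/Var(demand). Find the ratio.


BW = 807.2519 / 266.8173 = 3.0255

3.0255


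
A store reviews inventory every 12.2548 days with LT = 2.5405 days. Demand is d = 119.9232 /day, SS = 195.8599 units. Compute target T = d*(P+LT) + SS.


P + LT = 14.7953
d*(P+LT) = 119.9232 * 14.7953 = 1774.2997
T = 1774.2997 + 195.8599 = 1970.1596

1970.1596 units


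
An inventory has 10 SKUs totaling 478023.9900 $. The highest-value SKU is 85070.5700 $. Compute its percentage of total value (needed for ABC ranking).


Top item = 85070.5700
Total = 478023.9900
Percentage = 85070.5700 / 478023.9900 * 100 = 17.7963

17.7963%


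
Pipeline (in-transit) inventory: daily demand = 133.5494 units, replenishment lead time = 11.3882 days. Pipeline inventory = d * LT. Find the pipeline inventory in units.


Pipeline = 133.5494 * 11.3882 = 1520.8873

1520.8873 units


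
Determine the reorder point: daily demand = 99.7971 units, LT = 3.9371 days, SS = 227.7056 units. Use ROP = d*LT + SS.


d*LT = 99.7971 * 3.9371 = 392.9112
ROP = 392.9112 + 227.7056 = 620.6168

620.6168 units


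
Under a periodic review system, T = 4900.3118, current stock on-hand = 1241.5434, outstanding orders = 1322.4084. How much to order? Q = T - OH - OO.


Inventory position = OH + OO = 1241.5434 + 1322.4084 = 2563.9518
Q = 4900.3118 - 2563.9518 = 2336.3600

2336.3600 units


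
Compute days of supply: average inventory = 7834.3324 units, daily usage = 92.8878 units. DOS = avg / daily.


DOS = 7834.3324 / 92.8878 = 84.3419

84.3419 days


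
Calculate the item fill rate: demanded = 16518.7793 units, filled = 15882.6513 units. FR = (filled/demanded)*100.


FR = 15882.6513 / 16518.7793 * 100 = 96.1491

96.1491%


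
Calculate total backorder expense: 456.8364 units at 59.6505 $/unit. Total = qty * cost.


Total = 456.8364 * 59.6505 = 27250.5197

27250.5197 $


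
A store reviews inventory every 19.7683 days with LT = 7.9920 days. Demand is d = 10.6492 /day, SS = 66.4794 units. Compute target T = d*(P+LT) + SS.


P + LT = 27.7603
d*(P+LT) = 10.6492 * 27.7603 = 295.6250
T = 295.6250 + 66.4794 = 362.1044

362.1044 units


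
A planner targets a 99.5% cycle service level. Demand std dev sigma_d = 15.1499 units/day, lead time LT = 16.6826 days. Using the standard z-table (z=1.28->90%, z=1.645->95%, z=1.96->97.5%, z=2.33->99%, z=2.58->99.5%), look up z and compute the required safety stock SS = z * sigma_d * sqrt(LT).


From the table, SL = 99.5% corresponds to z = 2.58
sqrt(LT) = sqrt(16.6826) = 4.0844
SS = 2.58 * 15.1499 * 4.0844 = 159.6472

159.6472 units


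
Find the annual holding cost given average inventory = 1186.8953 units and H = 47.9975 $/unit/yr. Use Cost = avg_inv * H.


Cost = 1186.8953 * 47.9975 = 56968.0072

56968.0072 $/yr


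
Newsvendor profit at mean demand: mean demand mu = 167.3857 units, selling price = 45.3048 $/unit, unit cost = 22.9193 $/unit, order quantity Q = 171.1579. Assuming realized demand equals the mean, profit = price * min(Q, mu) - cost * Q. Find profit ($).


Sales at mu = min(171.1579, 167.3857) = 167.3857
Revenue = 45.3048 * 167.3857 = 7583.3757
Total cost = 22.9193 * 171.1579 = 3922.8193
Profit = 7583.3757 - 3922.8193 = 3660.5564

3660.5564 $


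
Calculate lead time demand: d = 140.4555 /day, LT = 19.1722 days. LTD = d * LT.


LTD = 140.4555 * 19.1722 = 2692.8409

2692.8409 units


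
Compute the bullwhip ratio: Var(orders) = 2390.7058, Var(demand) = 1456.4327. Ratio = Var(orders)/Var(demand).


BW = 2390.7058 / 1456.4327 = 1.6415

1.6415


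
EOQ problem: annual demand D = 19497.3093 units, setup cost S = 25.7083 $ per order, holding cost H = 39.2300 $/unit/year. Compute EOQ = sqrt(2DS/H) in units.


2*D*S = 2 * 19497.3093 * 25.7083 = 1002485.3534
2*D*S/H = 25554.0493
EOQ = sqrt(25554.0493) = 159.8563

159.8563 units


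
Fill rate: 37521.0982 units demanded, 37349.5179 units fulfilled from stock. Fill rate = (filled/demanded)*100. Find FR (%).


FR = 37349.5179 / 37521.0982 * 100 = 99.5427

99.5427%


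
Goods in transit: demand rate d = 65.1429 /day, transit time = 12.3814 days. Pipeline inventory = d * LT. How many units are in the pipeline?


Pipeline = 65.1429 * 12.3814 = 806.5603

806.5603 units


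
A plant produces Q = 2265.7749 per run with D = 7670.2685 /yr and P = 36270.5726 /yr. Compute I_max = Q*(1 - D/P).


D/P = 0.2115
1 - D/P = 0.7885
I_max = 2265.7749 * 0.7885 = 1786.6233

1786.6233 units


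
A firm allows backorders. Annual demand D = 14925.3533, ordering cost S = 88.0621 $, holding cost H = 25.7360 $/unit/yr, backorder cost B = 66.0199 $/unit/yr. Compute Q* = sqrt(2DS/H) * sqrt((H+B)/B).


sqrt(2DS/H) = 319.5960
sqrt((H+B)/B) = 1.1789
Q* = 319.5960 * 1.1789 = 376.7740

376.7740 units


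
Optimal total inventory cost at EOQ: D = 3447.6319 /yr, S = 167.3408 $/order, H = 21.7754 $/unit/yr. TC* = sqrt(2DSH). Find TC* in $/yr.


2*D*S*H = 25125740.4085
TC* = sqrt(25125740.4085) = 5012.5583

5012.5583 $/yr


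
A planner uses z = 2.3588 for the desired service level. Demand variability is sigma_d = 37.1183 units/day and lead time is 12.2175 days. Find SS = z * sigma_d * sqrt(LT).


sqrt(LT) = sqrt(12.2175) = 3.4954
SS = 2.3588 * 37.1183 * 3.4954 = 306.0345

306.0345 units


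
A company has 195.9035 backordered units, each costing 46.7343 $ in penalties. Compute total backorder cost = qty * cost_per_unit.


Total = 195.9035 * 46.7343 = 9155.4129

9155.4129 $


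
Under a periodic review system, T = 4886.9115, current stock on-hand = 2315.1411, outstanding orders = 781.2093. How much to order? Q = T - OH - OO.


Inventory position = OH + OO = 2315.1411 + 781.2093 = 3096.3504
Q = 4886.9115 - 3096.3504 = 1790.5611

1790.5611 units


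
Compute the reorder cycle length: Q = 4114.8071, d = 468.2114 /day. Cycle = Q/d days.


Cycle = 4114.8071 / 468.2114 = 8.7884

8.7884 days


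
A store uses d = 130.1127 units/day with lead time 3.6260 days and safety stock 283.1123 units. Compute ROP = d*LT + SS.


d*LT = 130.1127 * 3.6260 = 471.7887
ROP = 471.7887 + 283.1123 = 754.9010

754.9010 units


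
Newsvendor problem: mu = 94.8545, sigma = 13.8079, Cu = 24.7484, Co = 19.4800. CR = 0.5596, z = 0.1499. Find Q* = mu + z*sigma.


CR = Cu/(Cu+Co) = 24.7484/(24.7484+19.4800) = 0.5596
z = 0.1499
Q* = 94.8545 + 0.1499 * 13.8079 = 96.9243

96.9243 units


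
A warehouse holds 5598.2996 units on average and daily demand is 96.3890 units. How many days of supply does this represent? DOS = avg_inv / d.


DOS = 5598.2996 / 96.3890 = 58.0803

58.0803 days


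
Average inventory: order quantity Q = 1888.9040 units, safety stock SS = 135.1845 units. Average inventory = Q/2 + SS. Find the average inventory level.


Q/2 = 944.4520
Avg = 944.4520 + 135.1845 = 1079.6365

1079.6365 units


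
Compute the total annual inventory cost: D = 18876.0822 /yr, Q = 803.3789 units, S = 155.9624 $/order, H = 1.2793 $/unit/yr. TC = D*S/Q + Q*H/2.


Ordering cost = D*S/Q = 3664.4715
Holding cost = Q*H/2 = 513.8813
TC = 3664.4715 + 513.8813 = 4178.3528

4178.3528 $/yr


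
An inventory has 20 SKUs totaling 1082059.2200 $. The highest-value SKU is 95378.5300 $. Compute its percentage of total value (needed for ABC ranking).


Top item = 95378.5300
Total = 1082059.2200
Percentage = 95378.5300 / 1082059.2200 * 100 = 8.8145

8.8145%


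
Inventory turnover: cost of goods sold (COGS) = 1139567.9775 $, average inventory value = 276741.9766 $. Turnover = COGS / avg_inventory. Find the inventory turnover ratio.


Turnover = 1139567.9775 / 276741.9766 = 4.1178

4.1178


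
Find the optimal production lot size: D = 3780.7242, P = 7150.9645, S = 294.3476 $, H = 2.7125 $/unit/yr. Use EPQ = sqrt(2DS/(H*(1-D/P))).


1 - D/P = 1 - 0.5287 = 0.4713
H*(1-D/P) = 1.2784
2DS = 2225694.1891
EPQ = sqrt(1741002.9208) = 1319.4707

1319.4707 units


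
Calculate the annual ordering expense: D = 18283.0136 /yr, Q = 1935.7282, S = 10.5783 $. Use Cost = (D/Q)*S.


Number of orders = D/Q = 9.4450
Cost = 9.4450 * 10.5783 = 99.9124

99.9124 $/yr


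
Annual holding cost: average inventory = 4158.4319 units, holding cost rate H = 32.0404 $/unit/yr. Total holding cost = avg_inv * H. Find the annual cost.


Cost = 4158.4319 * 32.0404 = 133237.8214

133237.8214 $/yr


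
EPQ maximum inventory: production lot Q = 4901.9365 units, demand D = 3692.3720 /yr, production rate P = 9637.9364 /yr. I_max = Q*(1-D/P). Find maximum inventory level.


D/P = 0.3831
1 - D/P = 0.6169
I_max = 4901.9365 * 0.6169 = 3023.9647

3023.9647 units


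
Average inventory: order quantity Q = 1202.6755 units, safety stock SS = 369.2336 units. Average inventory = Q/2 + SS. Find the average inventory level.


Q/2 = 601.3378
Avg = 601.3378 + 369.2336 = 970.5714

970.5714 units


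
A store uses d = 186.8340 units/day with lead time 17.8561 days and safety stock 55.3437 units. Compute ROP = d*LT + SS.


d*LT = 186.8340 * 17.8561 = 3336.1266
ROP = 3336.1266 + 55.3437 = 3391.4703

3391.4703 units


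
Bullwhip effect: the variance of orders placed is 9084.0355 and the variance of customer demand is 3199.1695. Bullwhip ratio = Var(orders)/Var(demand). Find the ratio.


BW = 9084.0355 / 3199.1695 = 2.8395

2.8395


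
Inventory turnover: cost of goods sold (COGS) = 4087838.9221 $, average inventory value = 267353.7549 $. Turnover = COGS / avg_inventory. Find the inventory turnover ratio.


Turnover = 4087838.9221 / 267353.7549 = 15.2900

15.2900


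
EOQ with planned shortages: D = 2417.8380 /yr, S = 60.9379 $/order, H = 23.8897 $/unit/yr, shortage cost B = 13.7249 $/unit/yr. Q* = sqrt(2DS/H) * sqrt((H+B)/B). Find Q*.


sqrt(2DS/H) = 111.0624
sqrt((H+B)/B) = 1.6555
Q* = 111.0624 * 1.6555 = 183.8614

183.8614 units


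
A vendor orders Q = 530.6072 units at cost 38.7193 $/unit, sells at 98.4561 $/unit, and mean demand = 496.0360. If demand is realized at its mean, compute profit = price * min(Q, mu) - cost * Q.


Sales at mu = min(530.6072, 496.0360) = 496.0360
Revenue = 98.4561 * 496.0360 = 48837.7700
Total cost = 38.7193 * 530.6072 = 20544.7394
Profit = 48837.7700 - 20544.7394 = 28293.0307

28293.0307 $


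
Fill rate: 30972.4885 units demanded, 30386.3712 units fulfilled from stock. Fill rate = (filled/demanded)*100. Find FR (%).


FR = 30386.3712 / 30972.4885 * 100 = 98.1076

98.1076%


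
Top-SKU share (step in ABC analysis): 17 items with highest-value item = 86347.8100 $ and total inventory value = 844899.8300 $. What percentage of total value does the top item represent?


Top item = 86347.8100
Total = 844899.8300
Percentage = 86347.8100 / 844899.8300 * 100 = 10.2199

10.2199%


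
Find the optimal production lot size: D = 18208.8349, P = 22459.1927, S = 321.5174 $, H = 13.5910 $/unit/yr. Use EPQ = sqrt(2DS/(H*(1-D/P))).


1 - D/P = 1 - 0.8108 = 0.1892
H*(1-D/P) = 2.5721
2DS = 11708914.5082
EPQ = sqrt(4552331.4286) = 2133.6193

2133.6193 units


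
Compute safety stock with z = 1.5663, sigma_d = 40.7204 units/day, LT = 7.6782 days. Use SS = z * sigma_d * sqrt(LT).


sqrt(LT) = sqrt(7.6782) = 2.7710
SS = 1.5663 * 40.7204 * 2.7710 = 176.7326

176.7326 units


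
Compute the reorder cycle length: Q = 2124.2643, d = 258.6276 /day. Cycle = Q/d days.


Cycle = 2124.2643 / 258.6276 = 8.2136

8.2136 days


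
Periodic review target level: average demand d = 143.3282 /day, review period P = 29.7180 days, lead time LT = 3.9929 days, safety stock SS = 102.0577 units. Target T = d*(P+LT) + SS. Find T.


P + LT = 33.7109
d*(P+LT) = 143.3282 * 33.7109 = 4831.7226
T = 4831.7226 + 102.0577 = 4933.7803

4933.7803 units


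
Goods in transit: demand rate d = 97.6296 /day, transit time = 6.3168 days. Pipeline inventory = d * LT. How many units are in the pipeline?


Pipeline = 97.6296 * 6.3168 = 616.7067

616.7067 units


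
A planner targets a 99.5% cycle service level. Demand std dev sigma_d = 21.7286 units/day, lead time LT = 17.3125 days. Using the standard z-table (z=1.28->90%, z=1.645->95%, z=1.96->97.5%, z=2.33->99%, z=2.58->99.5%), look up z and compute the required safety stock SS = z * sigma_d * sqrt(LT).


From the table, SL = 99.5% corresponds to z = 2.58
sqrt(LT) = sqrt(17.3125) = 4.1608
SS = 2.58 * 21.7286 * 4.1608 = 233.2552

233.2552 units


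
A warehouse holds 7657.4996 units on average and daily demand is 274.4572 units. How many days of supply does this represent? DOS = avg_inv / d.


DOS = 7657.4996 / 274.4572 = 27.9005

27.9005 days


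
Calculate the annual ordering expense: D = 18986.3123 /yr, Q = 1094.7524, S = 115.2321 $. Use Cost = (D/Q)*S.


Number of orders = D/Q = 17.3430
Cost = 17.3430 * 115.2321 = 1998.4726

1998.4726 $/yr


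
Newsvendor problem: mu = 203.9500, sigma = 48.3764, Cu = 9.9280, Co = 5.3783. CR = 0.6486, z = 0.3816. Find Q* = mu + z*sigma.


CR = Cu/(Cu+Co) = 9.9280/(9.9280+5.3783) = 0.6486
z = 0.3816
Q* = 203.9500 + 0.3816 * 48.3764 = 222.4104

222.4104 units


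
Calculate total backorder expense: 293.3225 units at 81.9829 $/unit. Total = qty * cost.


Total = 293.3225 * 81.9829 = 24047.4292

24047.4292 $


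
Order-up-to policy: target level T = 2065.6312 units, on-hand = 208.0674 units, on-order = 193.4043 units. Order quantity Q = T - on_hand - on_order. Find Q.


Inventory position = OH + OO = 208.0674 + 193.4043 = 401.4717
Q = 2065.6312 - 401.4717 = 1664.1595

1664.1595 units


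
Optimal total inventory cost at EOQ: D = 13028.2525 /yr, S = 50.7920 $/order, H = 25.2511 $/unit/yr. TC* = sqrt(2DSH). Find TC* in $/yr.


2*D*S*H = 33418871.3577
TC* = sqrt(33418871.3577) = 5780.9058

5780.9058 $/yr


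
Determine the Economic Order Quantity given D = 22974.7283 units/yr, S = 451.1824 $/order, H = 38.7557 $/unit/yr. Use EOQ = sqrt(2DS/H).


2*D*S = 2 * 22974.7283 * 451.1824 = 20731586.1075
2*D*S/H = 534929.9873
EOQ = sqrt(534929.9873) = 731.3891

731.3891 units


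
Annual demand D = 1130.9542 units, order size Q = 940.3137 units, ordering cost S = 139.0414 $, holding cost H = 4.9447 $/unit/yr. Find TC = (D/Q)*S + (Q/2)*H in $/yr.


Ordering cost = D*S/Q = 167.2308
Holding cost = Q*H/2 = 2324.7846
TC = 167.2308 + 2324.7846 = 2492.0154

2492.0154 $/yr


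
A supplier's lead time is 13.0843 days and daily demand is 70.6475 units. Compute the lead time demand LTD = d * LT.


LTD = 70.6475 * 13.0843 = 924.3731

924.3731 units


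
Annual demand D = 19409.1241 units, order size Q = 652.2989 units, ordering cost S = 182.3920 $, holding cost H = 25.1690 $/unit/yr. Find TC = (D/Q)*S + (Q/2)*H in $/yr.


Ordering cost = D*S/Q = 5427.0657
Holding cost = Q*H/2 = 8208.8555
TC = 5427.0657 + 8208.8555 = 13635.9212

13635.9212 $/yr


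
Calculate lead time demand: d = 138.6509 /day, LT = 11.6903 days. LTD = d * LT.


LTD = 138.6509 * 11.6903 = 1620.8706

1620.8706 units


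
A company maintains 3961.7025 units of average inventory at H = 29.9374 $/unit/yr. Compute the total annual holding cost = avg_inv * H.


Cost = 3961.7025 * 29.9374 = 118603.0724

118603.0724 $/yr


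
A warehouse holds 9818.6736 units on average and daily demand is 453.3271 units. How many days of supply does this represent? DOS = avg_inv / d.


DOS = 9818.6736 / 453.3271 = 21.6591

21.6591 days


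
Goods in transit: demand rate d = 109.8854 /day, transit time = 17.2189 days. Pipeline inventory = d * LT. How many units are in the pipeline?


Pipeline = 109.8854 * 17.2189 = 1892.1057

1892.1057 units


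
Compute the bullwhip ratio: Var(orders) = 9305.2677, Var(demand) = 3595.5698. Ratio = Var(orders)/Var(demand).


BW = 9305.2677 / 3595.5698 = 2.5880

2.5880


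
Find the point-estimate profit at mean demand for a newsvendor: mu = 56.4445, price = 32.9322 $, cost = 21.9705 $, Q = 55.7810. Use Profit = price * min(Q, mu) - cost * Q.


Sales at mu = min(55.7810, 56.4445) = 55.7810
Revenue = 32.9322 * 55.7810 = 1836.9910
Total cost = 21.9705 * 55.7810 = 1225.5365
Profit = 1836.9910 - 1225.5365 = 611.4546

611.4546 $


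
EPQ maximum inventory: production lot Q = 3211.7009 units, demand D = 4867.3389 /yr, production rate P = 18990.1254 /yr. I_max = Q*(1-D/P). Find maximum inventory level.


D/P = 0.2563
1 - D/P = 0.7437
I_max = 3211.7009 * 0.7437 = 2388.5132

2388.5132 units


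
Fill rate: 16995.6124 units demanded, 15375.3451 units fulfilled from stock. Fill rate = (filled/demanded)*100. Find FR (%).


FR = 15375.3451 / 16995.6124 * 100 = 90.4666

90.4666%


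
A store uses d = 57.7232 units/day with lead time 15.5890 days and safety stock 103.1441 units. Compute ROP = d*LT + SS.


d*LT = 57.7232 * 15.5890 = 899.8470
ROP = 899.8470 + 103.1441 = 1002.9911

1002.9911 units


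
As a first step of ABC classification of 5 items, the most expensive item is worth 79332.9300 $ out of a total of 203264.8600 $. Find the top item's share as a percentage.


Top item = 79332.9300
Total = 203264.8600
Percentage = 79332.9300 / 203264.8600 * 100 = 39.0293

39.0293%


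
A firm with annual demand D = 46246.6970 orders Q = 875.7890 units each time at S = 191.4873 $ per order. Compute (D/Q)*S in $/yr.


Number of orders = D/Q = 52.8058
Cost = 52.8058 * 191.4873 = 10111.6309

10111.6309 $/yr


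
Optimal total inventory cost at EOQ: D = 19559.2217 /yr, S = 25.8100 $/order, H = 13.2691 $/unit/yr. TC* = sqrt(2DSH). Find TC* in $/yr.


2*D*S*H = 13397107.3282
TC* = sqrt(13397107.3282) = 3660.2059

3660.2059 $/yr


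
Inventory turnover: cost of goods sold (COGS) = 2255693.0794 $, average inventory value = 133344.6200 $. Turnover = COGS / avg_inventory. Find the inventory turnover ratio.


Turnover = 2255693.0794 / 133344.6200 = 16.9163

16.9163


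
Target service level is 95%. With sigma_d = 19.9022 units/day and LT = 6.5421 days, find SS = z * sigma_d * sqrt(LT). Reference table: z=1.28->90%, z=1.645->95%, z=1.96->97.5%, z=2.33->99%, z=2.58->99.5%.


From the table, SL = 95% corresponds to z = 1.645
sqrt(LT) = sqrt(6.5421) = 2.5578
SS = 1.645 * 19.9022 * 2.5578 = 83.7386

83.7386 units


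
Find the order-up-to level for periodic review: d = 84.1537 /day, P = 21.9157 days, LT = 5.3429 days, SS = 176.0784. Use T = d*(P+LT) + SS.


P + LT = 27.2586
d*(P+LT) = 84.1537 * 27.2586 = 2293.9120
T = 2293.9120 + 176.0784 = 2469.9904

2469.9904 units


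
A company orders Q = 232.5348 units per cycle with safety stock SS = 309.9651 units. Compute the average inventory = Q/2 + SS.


Q/2 = 116.2674
Avg = 116.2674 + 309.9651 = 426.2325

426.2325 units


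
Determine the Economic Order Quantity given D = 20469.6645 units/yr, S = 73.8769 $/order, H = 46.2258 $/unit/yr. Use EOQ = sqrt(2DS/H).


2*D*S = 2 * 20469.6645 * 73.8769 = 3024470.7146
2*D*S/H = 65428.1963
EOQ = sqrt(65428.1963) = 255.7894

255.7894 units


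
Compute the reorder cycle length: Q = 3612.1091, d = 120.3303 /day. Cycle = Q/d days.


Cycle = 3612.1091 / 120.3303 = 30.0183

30.0183 days


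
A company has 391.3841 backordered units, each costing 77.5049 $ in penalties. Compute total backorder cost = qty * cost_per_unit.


Total = 391.3841 * 77.5049 = 30334.1855

30334.1855 $


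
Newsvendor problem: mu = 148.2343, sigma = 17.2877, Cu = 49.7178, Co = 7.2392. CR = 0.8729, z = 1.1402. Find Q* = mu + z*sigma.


CR = Cu/(Cu+Co) = 49.7178/(49.7178+7.2392) = 0.8729
z = 1.1402
Q* = 148.2343 + 1.1402 * 17.2877 = 167.9457

167.9457 units


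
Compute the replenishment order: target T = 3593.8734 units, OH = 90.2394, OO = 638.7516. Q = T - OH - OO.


Inventory position = OH + OO = 90.2394 + 638.7516 = 728.9910
Q = 3593.8734 - 728.9910 = 2864.8824

2864.8824 units


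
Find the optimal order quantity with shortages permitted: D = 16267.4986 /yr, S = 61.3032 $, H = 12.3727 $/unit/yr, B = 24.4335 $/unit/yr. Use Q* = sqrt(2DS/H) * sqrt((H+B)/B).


sqrt(2DS/H) = 401.4992
sqrt((H+B)/B) = 1.2273
Q* = 401.4992 * 1.2273 = 492.7792

492.7792 units


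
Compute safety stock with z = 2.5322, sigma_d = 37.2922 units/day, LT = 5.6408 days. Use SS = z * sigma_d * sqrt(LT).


sqrt(LT) = sqrt(5.6408) = 2.3750
SS = 2.5322 * 37.2922 * 2.3750 = 224.2778

224.2778 units


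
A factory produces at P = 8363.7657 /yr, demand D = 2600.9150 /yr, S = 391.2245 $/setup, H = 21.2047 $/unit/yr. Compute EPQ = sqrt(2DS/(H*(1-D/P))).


1 - D/P = 1 - 0.3110 = 0.6890
H*(1-D/P) = 14.6106
2DS = 2035083.3408
EPQ = sqrt(139288.2739) = 373.2134

373.2134 units


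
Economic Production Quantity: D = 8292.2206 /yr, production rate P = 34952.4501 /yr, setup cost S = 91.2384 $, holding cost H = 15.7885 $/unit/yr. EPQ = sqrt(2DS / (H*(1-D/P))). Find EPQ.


1 - D/P = 1 - 0.2372 = 0.7628
H*(1-D/P) = 12.0428
2DS = 1513137.8800
EPQ = sqrt(125646.7828) = 354.4669

354.4669 units


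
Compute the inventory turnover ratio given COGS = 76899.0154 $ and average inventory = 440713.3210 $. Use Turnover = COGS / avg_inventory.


Turnover = 76899.0154 / 440713.3210 = 0.1745

0.1745


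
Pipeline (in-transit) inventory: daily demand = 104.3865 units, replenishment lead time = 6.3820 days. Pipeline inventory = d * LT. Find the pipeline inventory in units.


Pipeline = 104.3865 * 6.3820 = 666.1946

666.1946 units


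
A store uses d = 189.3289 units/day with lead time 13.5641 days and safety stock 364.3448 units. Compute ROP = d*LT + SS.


d*LT = 189.3289 * 13.5641 = 2568.0761
ROP = 2568.0761 + 364.3448 = 2932.4209

2932.4209 units


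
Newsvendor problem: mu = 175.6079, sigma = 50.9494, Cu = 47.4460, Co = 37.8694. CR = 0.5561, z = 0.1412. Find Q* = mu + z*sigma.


CR = Cu/(Cu+Co) = 47.4460/(47.4460+37.8694) = 0.5561
z = 0.1412
Q* = 175.6079 + 0.1412 * 50.9494 = 182.8020

182.8020 units


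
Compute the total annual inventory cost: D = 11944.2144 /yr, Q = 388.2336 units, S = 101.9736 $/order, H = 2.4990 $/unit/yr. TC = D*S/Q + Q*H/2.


Ordering cost = D*S/Q = 3137.2724
Holding cost = Q*H/2 = 485.0979
TC = 3137.2724 + 485.0979 = 3622.3702

3622.3702 $/yr


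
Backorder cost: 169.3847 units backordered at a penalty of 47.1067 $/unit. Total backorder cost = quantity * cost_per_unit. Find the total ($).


Total = 169.3847 * 47.1067 = 7979.1542

7979.1542 $


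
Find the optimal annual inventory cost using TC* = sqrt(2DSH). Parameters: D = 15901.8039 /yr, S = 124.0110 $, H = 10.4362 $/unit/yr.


2*D*S*H = 41160343.6505
TC* = sqrt(41160343.6505) = 6415.6328

6415.6328 $/yr


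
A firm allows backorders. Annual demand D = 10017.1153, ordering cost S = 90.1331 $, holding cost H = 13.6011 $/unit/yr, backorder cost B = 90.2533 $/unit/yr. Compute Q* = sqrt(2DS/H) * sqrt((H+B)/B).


sqrt(2DS/H) = 364.3690
sqrt((H+B)/B) = 1.0727
Q* = 364.3690 * 1.0727 = 390.8610

390.8610 units


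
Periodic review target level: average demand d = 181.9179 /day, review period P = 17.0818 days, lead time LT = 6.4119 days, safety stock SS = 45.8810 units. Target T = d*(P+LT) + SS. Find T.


P + LT = 23.4937
d*(P+LT) = 181.9179 * 23.4937 = 4273.9246
T = 4273.9246 + 45.8810 = 4319.8056

4319.8056 units


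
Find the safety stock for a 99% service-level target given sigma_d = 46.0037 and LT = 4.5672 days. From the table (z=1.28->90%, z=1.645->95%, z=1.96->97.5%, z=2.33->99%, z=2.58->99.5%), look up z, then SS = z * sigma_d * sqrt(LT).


From the table, SL = 99% corresponds to z = 2.33
sqrt(LT) = sqrt(4.5672) = 2.1371
SS = 2.33 * 46.0037 * 2.1371 = 229.0729

229.0729 units


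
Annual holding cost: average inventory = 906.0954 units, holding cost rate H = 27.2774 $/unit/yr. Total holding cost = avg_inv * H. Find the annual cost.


Cost = 906.0954 * 27.2774 = 24715.9267

24715.9267 $/yr


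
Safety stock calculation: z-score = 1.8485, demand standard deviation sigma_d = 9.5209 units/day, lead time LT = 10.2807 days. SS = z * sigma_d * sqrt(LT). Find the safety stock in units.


sqrt(LT) = sqrt(10.2807) = 3.2064
SS = 1.8485 * 9.5209 * 3.2064 = 56.4298

56.4298 units


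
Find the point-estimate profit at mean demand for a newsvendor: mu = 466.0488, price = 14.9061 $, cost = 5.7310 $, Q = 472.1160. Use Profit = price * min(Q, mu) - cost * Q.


Sales at mu = min(472.1160, 466.0488) = 466.0488
Revenue = 14.9061 * 466.0488 = 6946.9700
Total cost = 5.7310 * 472.1160 = 2705.6968
Profit = 6946.9700 - 2705.6968 = 4241.2732

4241.2732 $


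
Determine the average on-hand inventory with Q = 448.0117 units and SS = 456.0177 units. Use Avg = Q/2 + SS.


Q/2 = 224.0059
Avg = 224.0059 + 456.0177 = 680.0236

680.0236 units


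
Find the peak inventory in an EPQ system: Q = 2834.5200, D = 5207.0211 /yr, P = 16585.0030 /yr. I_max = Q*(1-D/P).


D/P = 0.3140
1 - D/P = 0.6860
I_max = 2834.5200 * 0.6860 = 1944.5952

1944.5952 units


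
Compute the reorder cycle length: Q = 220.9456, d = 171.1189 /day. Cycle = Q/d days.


Cycle = 220.9456 / 171.1189 = 1.2912

1.2912 days


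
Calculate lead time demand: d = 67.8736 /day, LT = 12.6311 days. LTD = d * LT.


LTD = 67.8736 * 12.6311 = 857.3182

857.3182 units


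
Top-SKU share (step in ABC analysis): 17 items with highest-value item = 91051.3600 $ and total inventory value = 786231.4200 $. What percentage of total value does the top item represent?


Top item = 91051.3600
Total = 786231.4200
Percentage = 91051.3600 / 786231.4200 * 100 = 11.5807

11.5807%


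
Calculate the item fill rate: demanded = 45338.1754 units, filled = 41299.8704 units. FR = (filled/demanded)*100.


FR = 41299.8704 / 45338.1754 * 100 = 91.0929

91.0929%
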